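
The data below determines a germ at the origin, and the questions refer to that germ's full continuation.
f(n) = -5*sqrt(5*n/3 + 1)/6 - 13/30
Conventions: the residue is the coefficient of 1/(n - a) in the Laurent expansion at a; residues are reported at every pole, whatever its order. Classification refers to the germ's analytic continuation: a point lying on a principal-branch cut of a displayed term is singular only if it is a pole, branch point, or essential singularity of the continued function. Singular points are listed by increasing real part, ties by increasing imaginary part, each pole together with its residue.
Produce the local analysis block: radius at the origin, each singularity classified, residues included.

Branch term (-5/6)*sqrt(1 - n/(-3/5)): its argument vanishes at n = -3/5, a square-root branch point, modulus 3/5.
The radius of convergence is the smallest modulus among the singular points: 3/5.

Radius of convergence at 0: 3/5.
At -3/5: an algebraic (square-root) branch point.


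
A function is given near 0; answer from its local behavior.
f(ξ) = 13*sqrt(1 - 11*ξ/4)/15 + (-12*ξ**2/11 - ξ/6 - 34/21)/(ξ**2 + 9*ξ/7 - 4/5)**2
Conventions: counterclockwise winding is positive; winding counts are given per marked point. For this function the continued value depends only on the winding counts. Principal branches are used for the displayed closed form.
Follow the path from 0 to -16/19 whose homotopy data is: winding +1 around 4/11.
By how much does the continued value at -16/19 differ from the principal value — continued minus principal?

The rational part is single-valued and drops out of the difference; each branch term changes only by its own monodromy.
(13/15)*sqrt(1 - ξ/(4/11)): winding +1 is odd, the square root flips sign, contributing -2*(13/15)*sqrt(1 - (-16/19)/(4/11)) = -2*(13/15)*sqrt(63/19) = -(26/95)*sqrt(133).
Summing the contributions at ξ = -16/19 gives -(26/95)*sqrt(133).

Continued minus principal equals -(26/95)*sqrt(133).


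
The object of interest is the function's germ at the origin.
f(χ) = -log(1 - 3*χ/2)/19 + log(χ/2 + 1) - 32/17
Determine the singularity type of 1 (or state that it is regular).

The point is a regular point.

There is no denominator, hence no pole anywhere.
Branch term log(1 - χ/(-2)): argument at 1 is 3/2, nonzero, so 1 is not its branch point (a point on a principal cut is still regular for the continued germ).
Branch term log(1 - χ/(2/3)): argument at 1 is -1/2, nonzero, so 1 is not its branch point (a point on a principal cut is still regular for the continued germ).
So the germ continues analytically to 1.


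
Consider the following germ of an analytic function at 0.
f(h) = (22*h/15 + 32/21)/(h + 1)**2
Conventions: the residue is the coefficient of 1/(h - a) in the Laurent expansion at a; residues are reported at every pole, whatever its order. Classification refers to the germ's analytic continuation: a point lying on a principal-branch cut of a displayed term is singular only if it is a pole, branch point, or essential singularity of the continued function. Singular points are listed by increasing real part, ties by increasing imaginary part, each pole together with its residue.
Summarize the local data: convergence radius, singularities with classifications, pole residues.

Denominator factor (h + 1)^2: pole of order 2 at -1, modulus 1.
The radius of convergence is the smallest modulus among the singular points: 1.
At the order-2 pole -1 set g(h) = (h - (-1))^2*f(h) = 22*h/15 + 32/21.
Order-2 pole: residue = g'(a); g'(-1) = 22/15, so the residue is 22/15.

Radius of convergence at 0: 1.
At -1: a pole of order 2; residue 22/15.


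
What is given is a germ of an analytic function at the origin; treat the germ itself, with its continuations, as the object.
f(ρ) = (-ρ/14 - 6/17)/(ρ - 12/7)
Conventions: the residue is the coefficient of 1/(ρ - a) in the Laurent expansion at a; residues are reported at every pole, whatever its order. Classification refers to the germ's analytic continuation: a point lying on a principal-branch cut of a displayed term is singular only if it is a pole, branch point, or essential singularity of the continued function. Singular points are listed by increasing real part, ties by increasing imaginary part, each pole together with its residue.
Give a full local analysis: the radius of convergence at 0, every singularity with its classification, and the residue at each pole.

Denominator factor (ρ - 12/7): pole of order 1 at 12/7, modulus 12/7.
The radius of convergence is the smallest modulus among the singular points: 12/7.
At the order-1 pole 12/7 set g(ρ) = (ρ - (12/7))*f(ρ) = -ρ/14 - 6/17.
Simple pole: residue = g(a) at a = 12/7, which is -396/833.

Radius of convergence at 0: 12/7.
At 12/7: a pole of order 1; residue -396/833.


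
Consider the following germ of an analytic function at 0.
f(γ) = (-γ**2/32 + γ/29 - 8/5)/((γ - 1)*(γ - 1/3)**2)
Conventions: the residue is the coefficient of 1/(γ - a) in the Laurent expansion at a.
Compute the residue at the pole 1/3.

The residue is 66101/18560.

At the order-2 pole 1/3 set g(γ) = (γ - (1/3))^2*f(γ) = (-γ**2/32 + γ/29 - 8/5)/(γ - 1).
Order-2 pole: residue = g'(a); g'(1/3) = 66101/18560, so the residue is 66101/18560.


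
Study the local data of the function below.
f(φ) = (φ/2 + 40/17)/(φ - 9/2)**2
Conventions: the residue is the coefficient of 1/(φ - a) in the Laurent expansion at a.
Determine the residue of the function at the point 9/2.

The residue is 1/2.

At the order-2 pole 9/2 set g(φ) = (φ - (9/2))^2*f(φ) = φ/2 + 40/17.
Order-2 pole: residue = g'(a); g'(9/2) = 1/2, so the residue is 1/2.


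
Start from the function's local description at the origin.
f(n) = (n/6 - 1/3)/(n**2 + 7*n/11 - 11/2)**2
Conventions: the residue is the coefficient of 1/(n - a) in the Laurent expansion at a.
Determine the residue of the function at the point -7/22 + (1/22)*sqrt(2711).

The factor n**2 + 7*n/11 - 11/2 splits as (n - a)(n - a') with a = -7/22 + (1/22)*sqrt(2711), a' = -7/22 - (1/22)*sqrt(2711). At the order-2 pole a set g(n) = (n - a)^2*f(n) = [n/6 - 1/3] / (n - a')^2.
Order-2 pole: residue = g'(a); g'(-7/22 + (1/22)*sqrt(2711)) = (2057/14699042)*sqrt(2711), so the residue is (2057/14699042)*sqrt(2711).

The residue is (2057/14699042)*sqrt(2711).


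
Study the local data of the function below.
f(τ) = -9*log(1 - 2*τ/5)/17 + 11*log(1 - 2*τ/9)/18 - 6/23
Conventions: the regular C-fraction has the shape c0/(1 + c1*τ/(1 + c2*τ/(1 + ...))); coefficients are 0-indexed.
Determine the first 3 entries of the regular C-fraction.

Taylor coefficients (expand at 0): a_0 = -6/23, a_1 = 523/6885, a_2 = 8447/309825.
c0 = a_0 = -6/23. Peel one level at a time: if S = 1 + c*τ/S' with S'(0) = 1, then c is the τ-coefficient of S and S' = c*τ/(S - 1).
S_1 = c0/f = 1 + (12029/41310)*τ + (323046799/1706516100)*τ^2 + ...; c1 = 12029/41310.
S_2 = c1*τ/(S_1 - 1) = 1 + (-14045513/21605130)*τ + ...; c2 = -14045513/21605130.

The regular C-fraction coefficients are [-6/23, 12029/41310, -14045513/21605130].


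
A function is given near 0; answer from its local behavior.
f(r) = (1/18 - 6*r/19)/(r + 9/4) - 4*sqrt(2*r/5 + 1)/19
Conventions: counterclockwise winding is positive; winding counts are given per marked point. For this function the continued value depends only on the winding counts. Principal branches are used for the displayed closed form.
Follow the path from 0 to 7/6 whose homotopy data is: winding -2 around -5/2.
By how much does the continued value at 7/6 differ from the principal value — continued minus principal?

Continued minus principal equals 0.

The rational part is single-valued and drops out of the difference; each branch term changes only by its own monodromy.
(-4/19)*sqrt(1 - r/(-5/2)): winding -2 is even, the square root returns to the same sheet, contribution 0.
Summing the contributions at r = 7/6 gives 0.


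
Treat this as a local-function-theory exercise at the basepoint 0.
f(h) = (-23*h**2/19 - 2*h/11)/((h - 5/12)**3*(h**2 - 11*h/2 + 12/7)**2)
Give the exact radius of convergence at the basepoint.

The radius of convergence is 11/4 - (1/28)*sqrt(4585).

Denominator factor (h**2 - 11*h/2 + 12/7)^2: discriminant 655/28, real irrational roots 11/4 + (1/28)*sqrt(4585) and 11/4 - (1/28)*sqrt(4585); poles of order 2, moduli 11/4 + (1/28)*sqrt(4585) and 11/4 - (1/28)*sqrt(4585).
Denominator factor (h - 5/12)^3: pole of order 3 at 5/12, modulus 5/12.
The radius of convergence is the smallest modulus among the singular points: 11/4 - (1/28)*sqrt(4585).


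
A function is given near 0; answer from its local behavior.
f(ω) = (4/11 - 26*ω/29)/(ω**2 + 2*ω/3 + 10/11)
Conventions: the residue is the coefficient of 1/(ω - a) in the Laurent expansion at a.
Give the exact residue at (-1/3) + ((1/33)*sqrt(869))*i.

The residue is (-13/29) - ((317/25201)*sqrt(869))*i.

The factor ω**2 + 2*ω/3 + 10/11 splits as (ω - a)(ω - a') with a = (-1/3) + ((1/33)*sqrt(869))*i, a' = (-1/3) - ((1/33)*sqrt(869))*i. At the order-1 pole a set g(ω) = (ω - a)*f(ω) = [4/11 - 26*ω/29] / (ω - a').
Simple pole: residue = g(a) at a = (-1/3) + ((1/33)*sqrt(869))*i, which is (-13/29) - ((317/25201)*sqrt(869))*i.


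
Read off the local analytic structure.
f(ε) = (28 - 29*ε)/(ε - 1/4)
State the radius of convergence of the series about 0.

Denominator factor (ε - 1/4): pole of order 1 at 1/4, modulus 1/4.
The radius of convergence is the smallest modulus among the singular points: 1/4.

The radius of convergence is 1/4.


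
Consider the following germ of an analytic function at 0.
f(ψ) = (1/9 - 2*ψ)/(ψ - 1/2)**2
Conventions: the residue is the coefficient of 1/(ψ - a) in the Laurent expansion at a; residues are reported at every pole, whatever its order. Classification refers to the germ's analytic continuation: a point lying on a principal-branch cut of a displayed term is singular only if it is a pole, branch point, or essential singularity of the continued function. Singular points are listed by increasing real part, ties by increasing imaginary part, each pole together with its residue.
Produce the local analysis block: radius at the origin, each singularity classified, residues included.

Denominator factor (ψ - 1/2)^2: pole of order 2 at 1/2, modulus 1/2.
The radius of convergence is the smallest modulus among the singular points: 1/2.
At the order-2 pole 1/2 set g(ψ) = (ψ - (1/2))^2*f(ψ) = 1/9 - 2*ψ.
Order-2 pole: residue = g'(a); g'(1/2) = -2, so the residue is -2.

Radius of convergence at 0: 1/2.
At 1/2: a pole of order 2; residue -2.


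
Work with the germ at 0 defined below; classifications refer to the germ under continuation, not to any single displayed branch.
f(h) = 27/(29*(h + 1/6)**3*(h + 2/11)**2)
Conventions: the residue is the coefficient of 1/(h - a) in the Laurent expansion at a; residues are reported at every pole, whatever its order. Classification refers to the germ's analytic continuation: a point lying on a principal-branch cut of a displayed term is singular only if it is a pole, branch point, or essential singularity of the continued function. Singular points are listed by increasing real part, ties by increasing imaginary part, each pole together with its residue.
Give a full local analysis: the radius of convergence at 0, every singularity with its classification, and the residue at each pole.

Radius of convergence at 0: 1/6.
At -2/11: a pole of order 2; residue -1536953616/29.
At -1/6: a pole of order 3; residue 1536953616/29.

Denominator factor (h + 1/6)^3: pole of order 3 at -1/6, modulus 1/6.
Denominator factor (h + 2/11)^2: pole of order 2 at -2/11, modulus 2/11.
The radius of convergence is the smallest modulus among the singular points: 1/6.
At the order-2 pole -2/11 set g(h) = (h - (-2/11))^2*f(h) = 27/(29*(h + 1/6)**3).
Order-2 pole: residue = g'(a); g'(-2/11) = -1536953616/29, so the residue is -1536953616/29.
At the order-3 pole -1/6 set g(h) = (h - (-1/6))^3*f(h) = 27/(29*(h + 2/11)**2).
Order-3 pole: residue = g''(a)/2; g''(-1/6) = 3073907232/29, so the residue is 1536953616/29.
List the singular points by increasing real part (a conjugate pair: the negative imaginary part first).


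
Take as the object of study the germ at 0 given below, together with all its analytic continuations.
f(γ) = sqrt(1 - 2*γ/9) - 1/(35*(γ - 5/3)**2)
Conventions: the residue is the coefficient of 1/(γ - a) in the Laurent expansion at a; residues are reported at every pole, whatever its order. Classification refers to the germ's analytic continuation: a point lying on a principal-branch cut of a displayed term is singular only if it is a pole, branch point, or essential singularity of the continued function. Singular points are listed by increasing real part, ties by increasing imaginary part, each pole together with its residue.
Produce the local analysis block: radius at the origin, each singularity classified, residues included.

Radius of convergence at 0: 5/3.
At 5/3: a pole of order 2; residue 0.
At 9/2: an algebraic (square-root) branch point.

Denominator factor (γ - 5/3)^2: pole of order 2 at 5/3, modulus 5/3.
Branch term (1)*sqrt(1 - γ/(9/2)): its argument vanishes at γ = 9/2, a square-root branch point, modulus 9/2.
The radius of convergence is the smallest modulus among the singular points: 5/3.
The branch term is analytic at 5/3 and contributes nothing to the residue; only the rational part matters.
At the order-2 pole 5/3 set g(γ) = (γ - (5/3))^2*(rational part) = -1/35.
Order-2 pole: residue = g'(a); g'(5/3) = 0, so the residue is 0.
List the singular points by increasing real part (a conjugate pair: the negative imaginary part first).


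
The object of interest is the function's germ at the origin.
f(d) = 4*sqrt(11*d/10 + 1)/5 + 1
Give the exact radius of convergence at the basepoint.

Branch term (4/5)*sqrt(1 - d/(-10/11)): its argument vanishes at d = -10/11, a square-root branch point, modulus 10/11.
The radius of convergence is the smallest modulus among the singular points: 10/11.

The radius of convergence is 10/11.


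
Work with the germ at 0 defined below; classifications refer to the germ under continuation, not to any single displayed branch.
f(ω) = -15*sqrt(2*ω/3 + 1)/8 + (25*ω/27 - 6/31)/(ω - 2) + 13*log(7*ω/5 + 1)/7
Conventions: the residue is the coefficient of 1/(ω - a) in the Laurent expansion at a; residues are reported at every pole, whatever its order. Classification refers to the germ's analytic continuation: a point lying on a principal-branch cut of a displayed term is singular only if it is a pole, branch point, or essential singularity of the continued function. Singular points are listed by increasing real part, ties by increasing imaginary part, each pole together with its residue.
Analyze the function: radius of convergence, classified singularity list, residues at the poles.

Radius of convergence at 0: 5/7.
At -3/2: an algebraic (square-root) branch point.
At -5/7: a logarithmic branch point.
At 2: a pole of order 1; residue 1388/837.

Denominator factor (ω - 2): pole of order 1 at 2, modulus 2.
Branch term (-15/8)*sqrt(1 - ω/(-3/2)): its argument vanishes at ω = -3/2, a square-root branch point, modulus 3/2.
Branch term (13/7)*log(1 - ω/(-5/7)): its argument vanishes at ω = -5/7, a logarithmic branch point, modulus 5/7.
The radius of convergence is the smallest modulus among the singular points: 5/7.
The branch terms are analytic at 2 and contribute nothing to the residue; only the rational part matters.
At the order-1 pole 2 set g(ω) = (ω - (2))*(rational part) = 25*ω/27 - 6/31.
Simple pole: residue = g(a) at a = 2, which is 1388/837.
List the singular points by increasing real part (a conjugate pair: the negative imaginary part first).


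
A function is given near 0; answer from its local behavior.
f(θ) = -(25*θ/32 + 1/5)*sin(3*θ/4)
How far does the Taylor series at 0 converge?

The radius of convergence is infinite.

The factor -sin(3*θ/4) is entire and contributes no finite singular point.
The polynomial part has no poles.
No finite singular points: the Taylor series at 0 converges everywhere.


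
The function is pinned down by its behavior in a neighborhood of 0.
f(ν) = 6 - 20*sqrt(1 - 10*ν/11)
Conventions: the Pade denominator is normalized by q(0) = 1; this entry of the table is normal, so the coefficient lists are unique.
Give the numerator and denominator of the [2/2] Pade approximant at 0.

The Pade approximant has numerator coefficients [-14, 205/11, -1175/242]; denominator coefficients [1, -15/22, 25/484].

Taylor coefficients needed (expand at 0): a_0 = -14, a_1 = 100/11, a_2 = 250/121, a_3 = 1250/1331, a_4 = 15625/29282.
Write the denominator as Q(ν) = 1 + q1*ν + q2*ν^2. Requiring Q*f - P = O(ν^5) with deg P <= 2 kills the coefficients of ν^3..ν^4 in Q*f:
  ν^3: a_3 + q1*a_2 + q2*a_1 = 0, i.e. 1250/1331 + (250/121)*q1 + (100/11)*q2 = 0.
  ν^4: a_4 + q1*a_3 + q2*a_2 = 0, i.e. 15625/29282 + (1250/1331)*q1 + (250/121)*q2 = 0.
Solving this linear system: q1 = -15/22, q2 = 25/484.
The numerator is Q*f truncated at degree 2: P0 = a_0 = -14; P1 = a_1 + q1*a_0 = 205/11; P2 = a_2 + q1*a_1 + q2*a_0 = -1175/242.


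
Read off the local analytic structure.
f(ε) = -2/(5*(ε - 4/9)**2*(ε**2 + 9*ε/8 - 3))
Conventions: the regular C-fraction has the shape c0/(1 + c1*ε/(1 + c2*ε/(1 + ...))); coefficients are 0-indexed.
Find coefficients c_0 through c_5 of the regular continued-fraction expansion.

The regular C-fraction coefficients are [27/40, -39/8, 154/117, -361555/288288, 189549477/890871520, -810067566/2410487185].

Taylor coefficients (expand at 0): a_0 = 27/40, a_1 = 1053/320, a_2 = 29979/2560, a_3 = 742257/20480, a_4 = 17038083/163840, a_5 = 373059081/1310720.
c0 = a_0 = 27/40. Peel one level at a time: if S = 1 + c*ε/S' with S'(0) = 1, then c is the ε-coefficient of S and S' = c*ε/(S - 1).
S_1 = c0/f = 1 + (-39/8)*ε + (77/12)*ε^2 + ...; c1 = -39/8.
S_2 = c1*ε/(S_1 - 1) = 1 + (154/117)*ε + (361555/219024)*ε^2 + ...; c2 = 154/117.
S_3 = c2*ε/(S_2 - 1) = 1 + (-361555/288288)*ε + (1620081/6071296)*ε^2 + ...; c3 = -361555/288288.
S_4 = c3*ε/(S_3 - 1) = 1 + (189549477/890871520)*ε + (149552149149/2091552288400)*ε^2 + ...; c4 = 189549477/890871520.
S_5 = c4*ε/(S_4 - 1) = 1 + (-810067566/2410487185)*ε + ...; c5 = -810067566/2410487185.


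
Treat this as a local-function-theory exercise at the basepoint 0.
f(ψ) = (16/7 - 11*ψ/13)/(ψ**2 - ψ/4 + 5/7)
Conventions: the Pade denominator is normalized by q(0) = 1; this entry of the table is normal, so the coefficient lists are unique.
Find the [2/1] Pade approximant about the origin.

Taylor coefficients needed (expand at 0): a_0 = 16/5, a_1 = -21/325, a_2 = -29267/6500, a_3 = -193109/130000.
Write the denominator as Q(ψ) = 1 + q1*ψ. Requiring Q*f - P = O(ψ^4) with deg P <= 2 kills the coefficients of ψ^3..ψ^3 in Q*f:
  ψ^3: a_3 + q1*a_2 = 0, i.e. -193109/130000 + (-29267/6500)*q1 = 0.
Solving this linear system: q1 = -27587/83620.
The numerator is Q*f truncated at degree 2: P0 = a_0 = 16/5; P1 = a_1 + q1*a_0 = -60893/54353; P2 = a_2 + q1*a_1 = -243572/54353.

The Pade approximant has numerator coefficients [16/5, -60893/54353, -243572/54353]; denominator coefficients [1, -27587/83620].


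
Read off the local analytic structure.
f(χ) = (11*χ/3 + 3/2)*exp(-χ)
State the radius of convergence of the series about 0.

The factor exp(-χ) is entire and contributes no finite singular point.
The polynomial part has no poles.
No finite singular points: the Taylor series at 0 converges everywhere.

The radius of convergence is infinite.


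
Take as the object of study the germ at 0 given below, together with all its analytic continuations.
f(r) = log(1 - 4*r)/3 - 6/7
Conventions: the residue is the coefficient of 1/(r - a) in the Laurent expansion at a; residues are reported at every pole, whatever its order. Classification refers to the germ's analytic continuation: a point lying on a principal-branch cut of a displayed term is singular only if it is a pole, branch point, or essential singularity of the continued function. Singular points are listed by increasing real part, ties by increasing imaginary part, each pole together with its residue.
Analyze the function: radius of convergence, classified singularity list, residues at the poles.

Radius of convergence at 0: 1/4.
At 1/4: a logarithmic branch point.

Branch term (1/3)*log(1 - r/(1/4)): its argument vanishes at r = 1/4, a logarithmic branch point, modulus 1/4.
The radius of convergence is the smallest modulus among the singular points: 1/4.


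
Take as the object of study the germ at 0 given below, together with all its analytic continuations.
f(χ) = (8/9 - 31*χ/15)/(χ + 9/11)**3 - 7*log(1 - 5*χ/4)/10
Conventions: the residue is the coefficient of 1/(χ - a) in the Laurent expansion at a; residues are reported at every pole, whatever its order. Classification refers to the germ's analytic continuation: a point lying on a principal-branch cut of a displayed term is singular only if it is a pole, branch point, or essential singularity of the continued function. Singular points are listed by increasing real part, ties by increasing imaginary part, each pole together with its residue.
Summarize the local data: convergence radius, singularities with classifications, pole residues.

Radius of convergence at 0: 4/5.
At -9/11: a pole of order 3; residue 0.
At 4/5: a logarithmic branch point.

Denominator factor (χ + 9/11)^3: pole of order 3 at -9/11, modulus 9/11.
Branch term (-7/10)*log(1 - χ/(4/5)): its argument vanishes at χ = 4/5, a logarithmic branch point, modulus 4/5.
The radius of convergence is the smallest modulus among the singular points: 4/5.
The branch term is analytic at -9/11 and contributes nothing to the residue; only the rational part matters.
At the order-3 pole -9/11 set g(χ) = (χ - (-9/11))^3*(rational part) = 8/9 - 31*χ/15.
Order-3 pole: residue = g''(a)/2; g''(-9/11) = 0, so the residue is 0.
List the singular points by increasing real part (a conjugate pair: the negative imaginary part first).


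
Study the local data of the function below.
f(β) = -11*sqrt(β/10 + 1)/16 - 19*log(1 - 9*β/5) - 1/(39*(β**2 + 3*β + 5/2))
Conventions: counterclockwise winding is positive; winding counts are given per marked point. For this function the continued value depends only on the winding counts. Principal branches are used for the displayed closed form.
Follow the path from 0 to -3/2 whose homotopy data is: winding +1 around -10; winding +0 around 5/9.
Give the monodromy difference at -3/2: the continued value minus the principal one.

Continued minus principal equals (11/80)*sqrt(85).

The rational part is single-valued and drops out of the difference; each branch term changes only by its own monodromy.
(-19)*log(1 - β/(5/9)): winding 0 around 5/9, so this term returns to its principal value, contribution 0.
(-11/16)*sqrt(1 - β/(-10)): winding +1 is odd, the square root flips sign, contributing -2*(-11/16)*sqrt(1 - (-3/2)/(-10)) = -2*(-11/16)*sqrt(17/20) = (11/80)*sqrt(85).
Summing the contributions at β = -3/2 gives (11/80)*sqrt(85).


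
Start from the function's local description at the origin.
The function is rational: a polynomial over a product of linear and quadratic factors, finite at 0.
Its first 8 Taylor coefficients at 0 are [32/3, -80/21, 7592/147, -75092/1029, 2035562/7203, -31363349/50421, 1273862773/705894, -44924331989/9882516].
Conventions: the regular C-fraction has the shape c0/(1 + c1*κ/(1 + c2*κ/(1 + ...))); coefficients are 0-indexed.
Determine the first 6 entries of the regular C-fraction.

Taylor coefficients (read off): a_0 = 32/3, a_1 = -80/21, a_2 = 7592/147, a_3 = -75092/1029, a_4 = 2035562/7203, a_5 = -31363349/50421.
c0 = a_0 = 32/3. Peel one level at a time: if S = 1 + c*κ/S' with S'(0) = 1, then c is the κ-coefficient of S and S' = c*κ/(S - 1).
S_1 = c0/f = 1 + (5/14)*κ + (-33/7)*κ^2 + ...; c1 = 5/14.
S_2 = c1*κ/(S_1 - 1) = 1 + (66/5)*κ + (4116/25)*κ^2 + ...; c2 = 66/5.
S_3 = c2*κ/(S_2 - 1) = 1 + (-686/55)*κ + (64/121)*κ^2 + ...; c3 = -686/55.
S_4 = c3*κ/(S_3 - 1) = 1 + (160/3773)*κ + (3840/117649)*κ^2 + ...; c4 = 160/3773.
S_5 = c4*κ/(S_4 - 1) = 1 + (-264/343)*κ + ...; c5 = -264/343.

The regular C-fraction coefficients are [32/3, 5/14, 66/5, -686/55, 160/3773, -264/343].


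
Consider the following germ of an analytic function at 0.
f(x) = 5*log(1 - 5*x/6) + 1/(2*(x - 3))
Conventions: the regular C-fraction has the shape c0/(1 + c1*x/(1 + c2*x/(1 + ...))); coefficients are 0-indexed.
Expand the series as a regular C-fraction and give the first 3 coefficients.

Taylor coefficients (expand at 0): a_0 = -1/6, a_1 = -38/9, a_2 = -379/216.
c0 = a_0 = -1/6. Peel one level at a time: if S = 1 + c*x/S' with S'(0) = 1, then c is the x-coefficient of S and S' = c*x/(S - 1).
S_1 = c0/f = 1 + (-76/3)*x + (2525/4)*x^2 + ...; c1 = -76/3.
S_2 = c1*x/(S_1 - 1) = 1 + (7575/304)*x + ...; c2 = 7575/304.

The regular C-fraction coefficients are [-1/6, -76/3, 7575/304].


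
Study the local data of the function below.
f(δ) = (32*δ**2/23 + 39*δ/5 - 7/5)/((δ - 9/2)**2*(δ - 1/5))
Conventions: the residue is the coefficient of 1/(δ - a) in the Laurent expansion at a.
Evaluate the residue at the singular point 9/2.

At the order-2 pole 9/2 set g(δ) = (δ - (9/2))^2*f(δ) = (32*δ**2/23 + 39*δ/5 - 7/5)/(δ - 1/5).
Order-2 pole: residue = g'(a); g'(9/2) = 58672/42527, so the residue is 58672/42527.

The residue is 58672/42527.


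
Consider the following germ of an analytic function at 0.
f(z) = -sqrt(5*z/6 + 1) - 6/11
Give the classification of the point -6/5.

The term (-1)*sqrt(1 - z/(-6/5)) has argument 1 - -6/5/(-6/5) = 0 at -6/5: a square-root (algebraic, two-sheeted) branch point; the remaining terms are analytic or single-valued there.

The point is an algebraic (square-root) branch point.


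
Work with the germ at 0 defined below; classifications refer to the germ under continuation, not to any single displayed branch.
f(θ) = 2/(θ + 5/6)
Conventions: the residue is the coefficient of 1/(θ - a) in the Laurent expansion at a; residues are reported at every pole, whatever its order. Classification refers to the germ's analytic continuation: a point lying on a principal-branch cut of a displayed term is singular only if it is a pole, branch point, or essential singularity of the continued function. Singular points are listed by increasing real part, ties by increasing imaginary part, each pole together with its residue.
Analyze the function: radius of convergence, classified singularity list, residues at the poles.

Radius of convergence at 0: 5/6.
At -5/6: a pole of order 1; residue 2.

Denominator factor (θ + 5/6): pole of order 1 at -5/6, modulus 5/6.
The radius of convergence is the smallest modulus among the singular points: 5/6.
At the order-1 pole -5/6 set g(θ) = (θ - (-5/6))*f(θ) = 2.
Simple pole: residue = g(a) at a = -5/6, which is 2.


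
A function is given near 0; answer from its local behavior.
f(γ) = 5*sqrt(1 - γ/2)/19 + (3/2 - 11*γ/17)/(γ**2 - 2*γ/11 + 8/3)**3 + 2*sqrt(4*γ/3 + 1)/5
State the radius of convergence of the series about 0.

The radius of convergence is 3/4.

Denominator factor (γ**2 - 2*γ/11 + 8/3)^3: discriminant -3860/363, complex-conjugate roots (1/11) + ((1/33)*sqrt(2895))*i and (1/11) - ((1/33)*sqrt(2895))*i; poles of order 3, moduli (2/3)*sqrt(6) and (2/3)*sqrt(6).
Branch term (5/19)*sqrt(1 - γ/(2)): its argument vanishes at γ = 2, a square-root branch point, modulus 2.
Branch term (2/5)*sqrt(1 - γ/(-3/4)): its argument vanishes at γ = -3/4, a square-root branch point, modulus 3/4.
The radius of convergence is the smallest modulus among the singular points: 3/4.


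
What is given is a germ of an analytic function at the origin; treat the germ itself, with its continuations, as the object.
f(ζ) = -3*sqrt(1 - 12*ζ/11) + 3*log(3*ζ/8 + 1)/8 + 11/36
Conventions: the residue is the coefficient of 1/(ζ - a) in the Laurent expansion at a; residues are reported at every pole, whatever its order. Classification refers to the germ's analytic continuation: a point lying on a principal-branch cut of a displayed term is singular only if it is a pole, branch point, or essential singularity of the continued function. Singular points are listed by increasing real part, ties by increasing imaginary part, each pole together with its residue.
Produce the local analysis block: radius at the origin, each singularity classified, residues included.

Branch term (-3)*sqrt(1 - ζ/(11/12)): its argument vanishes at ζ = 11/12, a square-root branch point, modulus 11/12.
Branch term (3/8)*log(1 - ζ/(-8/3)): its argument vanishes at ζ = -8/3, a logarithmic branch point, modulus 8/3.
The radius of convergence is the smallest modulus among the singular points: 11/12.
List the singular points by increasing real part (a conjugate pair: the negative imaginary part first).

Radius of convergence at 0: 11/12.
At -8/3: a logarithmic branch point.
At 11/12: an algebraic (square-root) branch point.


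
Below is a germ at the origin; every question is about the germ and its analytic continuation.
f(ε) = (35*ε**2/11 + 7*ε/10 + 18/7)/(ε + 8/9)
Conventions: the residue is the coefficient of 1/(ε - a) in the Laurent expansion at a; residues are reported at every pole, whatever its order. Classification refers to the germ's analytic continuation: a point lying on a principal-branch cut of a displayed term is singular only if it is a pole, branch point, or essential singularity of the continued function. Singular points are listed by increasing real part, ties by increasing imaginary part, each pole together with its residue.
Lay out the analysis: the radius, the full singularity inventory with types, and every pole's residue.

Denominator factor (ε + 8/9): pole of order 1 at -8/9, modulus 8/9.
The radius of convergence is the smallest modulus among the singular points: 8/9.
At the order-1 pole -8/9 set g(ε) = (ε - (-8/9))*f(ε) = 35*ε**2/11 + 7*ε/10 + 18/7.
Simple pole: residue = g(a) at a = -8/9, which is 139186/31185.

Radius of convergence at 0: 8/9.
At -8/9: a pole of order 1; residue 139186/31185.


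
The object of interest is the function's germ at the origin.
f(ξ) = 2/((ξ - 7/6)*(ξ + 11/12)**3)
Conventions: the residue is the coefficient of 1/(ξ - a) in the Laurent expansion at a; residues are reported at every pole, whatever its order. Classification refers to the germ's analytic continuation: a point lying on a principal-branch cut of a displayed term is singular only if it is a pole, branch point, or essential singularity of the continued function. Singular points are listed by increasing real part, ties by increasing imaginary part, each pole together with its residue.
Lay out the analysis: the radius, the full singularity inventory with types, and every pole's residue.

Denominator factor (ξ - 7/6): pole of order 1 at 7/6, modulus 7/6.
Denominator factor (ξ + 11/12)^3: pole of order 3 at -11/12, modulus 11/12.
The radius of convergence is the smallest modulus among the singular points: 11/12.
At the order-3 pole -11/12 set g(ξ) = (ξ - (-11/12))^3*f(ξ) = 2/(ξ - 7/6).
Order-3 pole: residue = g''(a)/2; g''(-11/12) = -6912/15625, so the residue is -3456/15625.
At the order-1 pole 7/6 set g(ξ) = (ξ - (7/6))*f(ξ) = 2/(ξ + 11/12)**3.
Simple pole: residue = g(a) at a = 7/6, which is 3456/15625.
List the singular points by increasing real part (a conjugate pair: the negative imaginary part first).

Radius of convergence at 0: 11/12.
At -11/12: a pole of order 3; residue -3456/15625.
At 7/6: a pole of order 1; residue 3456/15625.


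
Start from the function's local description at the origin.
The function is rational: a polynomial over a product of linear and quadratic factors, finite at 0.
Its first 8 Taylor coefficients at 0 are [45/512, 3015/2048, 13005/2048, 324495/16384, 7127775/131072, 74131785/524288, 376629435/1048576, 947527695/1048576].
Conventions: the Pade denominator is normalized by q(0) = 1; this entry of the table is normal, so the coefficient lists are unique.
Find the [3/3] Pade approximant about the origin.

Taylor coefficients needed (read off): a_0 = 45/512, a_1 = 3015/2048, a_2 = 13005/2048, a_3 = 324495/16384, a_4 = 7127775/131072, a_5 = 74131785/524288, a_6 = 376629435/1048576.
Write the denominator as Q(h) = 1 + q1*h + q2*h^2 + q3*h^3. Requiring Q*f - P = O(h^7) with deg P <= 3 kills the coefficients of h^4..h^6 in Q*f:
  h^4: a_4 + q1*a_3 + q2*a_2 + q3*a_1 = 0, i.e. 7127775/131072 + (324495/16384)*q1 + (13005/2048)*q2 + (3015/2048)*q3 = 0.
  h^5: a_5 + q1*a_4 + q2*a_3 + q3*a_2 = 0, i.e. 74131785/524288 + (7127775/131072)*q1 + (324495/16384)*q2 + (13005/2048)*q3 = 0.
  h^6: a_6 + q1*a_5 + q2*a_4 + q3*a_3 = 0, i.e. 376629435/1048576 + (74131785/524288)*q1 + (7127775/131072)*q2 + (324495/16384)*q3 = 0.
Solving this linear system: q1 = -212385049/48354244, q2 = 1101735147/193416976, q3 = -1870989147/773667904.
The numerator is Q*f truncated at degree 3: P0 = a_0 = 45/512; P1 = a_1 + q1*a_0 = 13444842105/12378686464; P2 = a_2 + q1*a_1 + q2*a_0 = 9521025525/24757372928; P3 = a_3 + q1*a_2 + q2*a_1 + q3*a_0 = 4327738875/49514745856.

The Pade approximant has numerator coefficients [45/512, 13444842105/12378686464, 9521025525/24757372928, 4327738875/49514745856]; denominator coefficients [1, -212385049/48354244, 1101735147/193416976, -1870989147/773667904].


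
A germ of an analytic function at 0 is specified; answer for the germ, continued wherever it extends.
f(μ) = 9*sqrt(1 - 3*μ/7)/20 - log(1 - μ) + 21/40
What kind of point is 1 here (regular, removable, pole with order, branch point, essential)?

The point is a logarithmic branch point.

The term (-1)*log(1 - μ/(1)) has argument 1 - 1/(1) = 0 at 1: a logarithmic (infinitely-sheeted) branch point; the remaining terms are analytic or single-valued there.


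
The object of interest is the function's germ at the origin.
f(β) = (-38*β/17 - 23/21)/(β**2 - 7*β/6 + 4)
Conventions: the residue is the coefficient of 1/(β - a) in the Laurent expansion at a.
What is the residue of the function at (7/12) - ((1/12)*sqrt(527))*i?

The factor β**2 - 7*β/6 + 4 splits as (β - a)(β - a') with a = (7/12) - ((1/12)*sqrt(527))*i, a' = (7/12) + ((1/12)*sqrt(527))*i. At the order-1 pole a set g(β) = (β - a)*f(β) = [-38*β/17 - 23/21] / (β - a').
Simple pole: residue = g(a) at a = (7/12) - ((1/12)*sqrt(527))*i, which is (-19/17) - ((1713/62713)*sqrt(527))*i.

The residue is (-19/17) - ((1713/62713)*sqrt(527))*i.


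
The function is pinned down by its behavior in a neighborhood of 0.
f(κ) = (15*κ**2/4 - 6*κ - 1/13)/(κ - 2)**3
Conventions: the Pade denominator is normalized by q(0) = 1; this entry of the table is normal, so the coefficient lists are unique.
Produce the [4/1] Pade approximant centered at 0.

Taylor coefficients needed (expand at 0): a_0 = 1/104, a_1 = 159/208, a_2 = 279/416, a_3 = 361/832, a_4 = 405/1664, a_5 = 411/3328.
Write the denominator as Q(κ) = 1 + q1*κ. Requiring Q*f - P = O(κ^6) with deg P <= 4 kills the coefficients of κ^5..κ^5 in Q*f:
  κ^5: a_5 + q1*a_4 = 0, i.e. 411/3328 + (405/1664)*q1 = 0.
Solving this linear system: q1 = -137/270.
The numerator is Q*f truncated at degree 4: P0 = a_0 = 1/104; P1 = a_1 + q1*a_0 = 1333/1755; P2 = a_2 + q1*a_1 = 2647/9360; P3 = a_3 + q1*a_2 = 73/780; P4 = a_4 + q1*a_3 = 2609/112320.

The Pade approximant has numerator coefficients [1/104, 1333/1755, 2647/9360, 73/780, 2609/112320]; denominator coefficients [1, -137/270].


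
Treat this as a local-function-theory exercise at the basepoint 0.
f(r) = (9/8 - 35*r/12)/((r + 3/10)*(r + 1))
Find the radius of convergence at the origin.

The radius of convergence is 3/10.

Denominator factor (r + 3/10): pole of order 1 at -3/10, modulus 3/10.
Denominator factor (r + 1): pole of order 1 at -1, modulus 1.
The radius of convergence is the smallest modulus among the singular points: 3/10.


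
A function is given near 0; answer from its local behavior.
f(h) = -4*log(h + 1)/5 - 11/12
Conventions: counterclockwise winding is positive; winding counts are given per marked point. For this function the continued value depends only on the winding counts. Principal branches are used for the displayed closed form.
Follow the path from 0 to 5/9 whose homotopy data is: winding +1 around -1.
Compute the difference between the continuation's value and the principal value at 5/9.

The rational part is single-valued and drops out of the difference; each branch term changes only by its own monodromy.
(-4/5)*log(1 - h/(-1)): each positive loop around -1 adds 2*pi*i to the log, so winding +1 contributes (-4/5)*(1)*2*pi*i = -(8/5)*pi*i.
Summing the contributions at h = 5/9 gives -(8/5)*pi*i.

Continued minus principal equals -(8/5)*pi*i.


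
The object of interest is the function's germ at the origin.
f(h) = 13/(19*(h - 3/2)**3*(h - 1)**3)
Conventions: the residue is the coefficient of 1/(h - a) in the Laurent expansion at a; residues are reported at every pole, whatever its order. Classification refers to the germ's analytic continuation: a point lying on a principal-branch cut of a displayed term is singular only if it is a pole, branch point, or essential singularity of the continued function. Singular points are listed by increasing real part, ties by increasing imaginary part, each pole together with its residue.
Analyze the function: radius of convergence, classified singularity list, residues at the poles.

Denominator factor (h - 1)^3: pole of order 3 at 1, modulus 1.
Denominator factor (h - 3/2)^3: pole of order 3 at 3/2, modulus 3/2.
The radius of convergence is the smallest modulus among the singular points: 1.
At the order-3 pole 1 set g(h) = (h - (1))^3*f(h) = 13/(19*(h - 3/2)**3).
Order-3 pole: residue = g''(a)/2; g''(1) = -4992/19, so the residue is -2496/19.
At the order-3 pole 3/2 set g(h) = (h - (3/2))^3*f(h) = 13/(19*(h - 1)**3).
Order-3 pole: residue = g''(a)/2; g''(3/2) = 4992/19, so the residue is 2496/19.
List the singular points by increasing real part (a conjugate pair: the negative imaginary part first).

Radius of convergence at 0: 1.
At 1: a pole of order 3; residue -2496/19.
At 3/2: a pole of order 3; residue 2496/19.


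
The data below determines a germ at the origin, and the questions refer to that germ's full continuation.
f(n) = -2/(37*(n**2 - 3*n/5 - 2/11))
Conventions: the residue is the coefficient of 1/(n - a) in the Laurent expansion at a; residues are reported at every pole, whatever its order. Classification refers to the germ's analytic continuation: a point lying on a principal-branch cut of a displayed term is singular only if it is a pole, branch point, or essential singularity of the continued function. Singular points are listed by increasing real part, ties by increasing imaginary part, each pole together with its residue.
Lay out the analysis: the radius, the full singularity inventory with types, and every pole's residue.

Radius of convergence at 0: -3/10 + (1/110)*sqrt(3289).
At 3/10 - (1/110)*sqrt(3289): a pole of order 1; residue (10/11063)*sqrt(3289).
At 3/10 + (1/110)*sqrt(3289): a pole of order 1; residue -(10/11063)*sqrt(3289).

Denominator factor (n**2 - 3*n/5 - 2/11): discriminant 299/275, real irrational roots 3/10 + (1/110)*sqrt(3289) and 3/10 - (1/110)*sqrt(3289); poles of order 1, moduli 3/10 + (1/110)*sqrt(3289) and -3/10 + (1/110)*sqrt(3289).
The radius of convergence is the smallest modulus among the singular points: -3/10 + (1/110)*sqrt(3289).
The factor n**2 - 3*n/5 - 2/11 splits as (n - a)(n - a') with a = 3/10 - (1/110)*sqrt(3289), a' = 3/10 + (1/110)*sqrt(3289). At the order-1 pole a set g(n) = (n - a)*f(n) = [-2/37] / (n - a').
Simple pole: residue = g(a) at a = 3/10 - (1/110)*sqrt(3289), which is (10/11063)*sqrt(3289).
The factor n**2 - 3*n/5 - 2/11 splits as (n - a)(n - a') with a = 3/10 + (1/110)*sqrt(3289), a' = 3/10 - (1/110)*sqrt(3289). At the order-1 pole a set g(n) = (n - a)*f(n) = [-2/37] / (n - a').
Simple pole: residue = g(a) at a = 3/10 + (1/110)*sqrt(3289), which is -(10/11063)*sqrt(3289).
List the singular points by increasing real part (a conjugate pair: the negative imaginary part first).


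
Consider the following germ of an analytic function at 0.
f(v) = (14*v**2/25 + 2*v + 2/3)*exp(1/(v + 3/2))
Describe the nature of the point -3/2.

The exponent 1/(v - (-3/2)) has a pole at -3/2, so exp(1/(v - (-3/2))) takes every nonzero value near it: an essential singularity (not a pole of any order).

The point is an essential singularity.
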